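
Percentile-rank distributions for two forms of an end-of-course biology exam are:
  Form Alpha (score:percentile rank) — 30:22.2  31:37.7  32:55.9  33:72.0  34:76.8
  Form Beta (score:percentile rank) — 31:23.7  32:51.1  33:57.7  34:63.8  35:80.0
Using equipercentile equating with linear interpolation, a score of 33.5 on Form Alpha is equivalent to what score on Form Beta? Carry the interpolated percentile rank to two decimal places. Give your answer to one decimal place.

PR of 33.5 on Form Alpha: 72.0 + (33.5 − 33)/(34 − 33) × (76.8 − 72.0) = 74.40
On Form Beta, PR 74.40 falls between score 34 (PR 63.8) and 35 (PR 80.0).
Interpolate: 34 + (74.40 − 63.8)/(80.0 − 63.8) × (35 − 34) = 34.7

34.7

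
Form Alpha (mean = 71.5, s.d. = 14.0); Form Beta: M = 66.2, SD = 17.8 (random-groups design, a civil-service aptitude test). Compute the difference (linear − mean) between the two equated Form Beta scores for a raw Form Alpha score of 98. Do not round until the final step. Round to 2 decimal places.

7.19

Mean-equated: 98 + (66.2 − 71.5) = 92.70
Linear-equated: (17.8/14.0)(98 − 71.5) + 66.2 = 99.893
Difference = 99.893 − 92.70 = 7.19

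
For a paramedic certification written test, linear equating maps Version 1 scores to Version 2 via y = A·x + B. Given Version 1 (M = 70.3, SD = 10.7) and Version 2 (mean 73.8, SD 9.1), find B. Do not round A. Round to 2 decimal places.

14.01

A = SD_Y / SD_X = 9.1 / 10.7 = 0.850467
B = M_Y − A·M_X = 73.8 − 0.850467 × 70.3 = 14.01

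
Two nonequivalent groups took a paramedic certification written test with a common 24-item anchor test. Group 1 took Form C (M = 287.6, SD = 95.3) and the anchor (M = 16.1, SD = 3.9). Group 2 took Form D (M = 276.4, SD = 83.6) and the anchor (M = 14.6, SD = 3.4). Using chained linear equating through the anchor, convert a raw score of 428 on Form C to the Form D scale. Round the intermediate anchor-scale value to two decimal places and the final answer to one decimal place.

454.7

Form C → anchor (Group 1): v = (3.9/95.3)(428 − 287.6) + 16.1 = 21.85
anchor → Form D (Group 2): y = (83.6/3.4)(21.85 − 14.6) + 276.4 = 454.7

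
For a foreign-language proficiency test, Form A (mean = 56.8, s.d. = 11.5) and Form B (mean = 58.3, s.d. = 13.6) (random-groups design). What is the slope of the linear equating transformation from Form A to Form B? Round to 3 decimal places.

1.183

A = SD_Y / SD_X = 13.6 / 11.5 = 1.183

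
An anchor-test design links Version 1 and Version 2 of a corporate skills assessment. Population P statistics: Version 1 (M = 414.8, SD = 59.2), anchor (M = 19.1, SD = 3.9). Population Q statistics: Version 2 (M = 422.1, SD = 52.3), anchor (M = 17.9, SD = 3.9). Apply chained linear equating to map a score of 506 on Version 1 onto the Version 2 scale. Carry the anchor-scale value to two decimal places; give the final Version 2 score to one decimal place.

518.8

Version 1 → anchor (Population P): v = (3.9/59.2)(506 − 414.8) + 19.1 = 25.11
anchor → Version 2 (Population Q): y = (52.3/3.9)(25.11 − 17.9) + 422.1 = 518.8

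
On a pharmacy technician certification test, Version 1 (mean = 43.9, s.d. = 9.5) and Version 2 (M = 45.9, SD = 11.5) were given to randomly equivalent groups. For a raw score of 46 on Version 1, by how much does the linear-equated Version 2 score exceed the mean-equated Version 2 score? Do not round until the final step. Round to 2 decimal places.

Mean-equated: 46 + (45.9 − 43.9) = 48.00
Linear-equated: (11.5/9.5)(46 − 43.9) + 45.9 = 48.442
Difference = 48.442 − 48.00 = 0.44

0.44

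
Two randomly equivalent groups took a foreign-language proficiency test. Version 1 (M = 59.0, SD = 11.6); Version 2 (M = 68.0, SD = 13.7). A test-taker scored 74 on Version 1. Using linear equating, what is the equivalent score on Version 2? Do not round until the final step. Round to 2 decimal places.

85.72

Linear equating: y = (SD_Y/SD_X)(x − M_X) + M_Y
y = (13.7/11.6)(74 − 59.0) + 68.0
y = 1.181034 × 15.0 + 68.0 = 17.7155 + 68.0 = 85.72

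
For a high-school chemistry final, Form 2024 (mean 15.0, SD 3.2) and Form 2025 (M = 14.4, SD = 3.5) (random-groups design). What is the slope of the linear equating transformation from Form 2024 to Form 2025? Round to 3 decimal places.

A = SD_Y / SD_X = 3.5 / 3.2 = 1.094

1.094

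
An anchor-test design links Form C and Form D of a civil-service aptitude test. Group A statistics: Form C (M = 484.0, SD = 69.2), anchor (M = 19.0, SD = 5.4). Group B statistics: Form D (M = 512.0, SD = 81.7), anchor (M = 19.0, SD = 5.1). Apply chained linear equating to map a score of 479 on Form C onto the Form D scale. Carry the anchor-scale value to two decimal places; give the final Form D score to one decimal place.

Form C → anchor (Group A): v = (5.4/69.2)(479 − 484.0) + 19.0 = 18.61
anchor → Form D (Group B): y = (81.7/5.1)(18.61 − 19.0) + 512.0 = 505.8

505.8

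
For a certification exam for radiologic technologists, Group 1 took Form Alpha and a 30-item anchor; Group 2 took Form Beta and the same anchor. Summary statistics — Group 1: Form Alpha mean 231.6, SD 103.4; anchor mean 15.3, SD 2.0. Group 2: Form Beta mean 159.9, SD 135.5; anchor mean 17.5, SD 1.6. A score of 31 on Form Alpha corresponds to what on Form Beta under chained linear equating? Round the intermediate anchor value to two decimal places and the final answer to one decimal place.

-355.0

Form Alpha → anchor (Group 1): v = (2.0/103.4)(31 − 231.6) + 15.3 = 11.42
anchor → Form Beta (Group 2): y = (135.5/1.6)(11.42 − 17.5) + 159.9 = -355.0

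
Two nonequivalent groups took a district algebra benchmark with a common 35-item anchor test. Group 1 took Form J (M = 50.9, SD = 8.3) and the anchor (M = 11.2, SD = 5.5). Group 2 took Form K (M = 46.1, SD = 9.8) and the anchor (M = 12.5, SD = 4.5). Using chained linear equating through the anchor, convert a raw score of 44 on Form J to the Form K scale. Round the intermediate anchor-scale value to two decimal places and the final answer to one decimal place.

33.3

Form J → anchor (Group 1): v = (5.5/8.3)(44 − 50.9) + 11.2 = 6.63
anchor → Form K (Group 2): y = (9.8/4.5)(6.63 − 12.5) + 46.1 = 33.3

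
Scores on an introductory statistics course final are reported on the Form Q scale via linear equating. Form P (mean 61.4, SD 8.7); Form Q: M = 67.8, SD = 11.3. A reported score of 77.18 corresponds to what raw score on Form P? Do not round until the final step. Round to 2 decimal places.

Invert y = (SD_Y/SD_X)(x − M_X) + M_Y:
x = (SD_X/SD_Y)(y − M_Y) + M_X = (8.7/11.3)(77.18 − 67.8) + 61.4
x = 0.769912 × 9.380 + 61.4 = 68.62

68.62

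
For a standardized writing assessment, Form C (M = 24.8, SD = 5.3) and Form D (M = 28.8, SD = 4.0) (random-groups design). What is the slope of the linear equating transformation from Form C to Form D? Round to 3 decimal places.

A = SD_Y / SD_X = 4.0 / 5.3 = 0.755

0.755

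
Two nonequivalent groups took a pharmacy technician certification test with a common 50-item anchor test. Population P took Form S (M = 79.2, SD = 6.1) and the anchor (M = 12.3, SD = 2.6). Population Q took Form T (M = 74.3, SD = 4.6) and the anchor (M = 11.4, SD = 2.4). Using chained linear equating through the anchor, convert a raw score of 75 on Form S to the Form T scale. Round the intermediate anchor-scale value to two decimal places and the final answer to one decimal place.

Form S → anchor (Population P): v = (2.6/6.1)(75 − 79.2) + 12.3 = 10.51
anchor → Form T (Population Q): y = (4.6/2.4)(10.51 − 11.4) + 74.3 = 72.6

72.6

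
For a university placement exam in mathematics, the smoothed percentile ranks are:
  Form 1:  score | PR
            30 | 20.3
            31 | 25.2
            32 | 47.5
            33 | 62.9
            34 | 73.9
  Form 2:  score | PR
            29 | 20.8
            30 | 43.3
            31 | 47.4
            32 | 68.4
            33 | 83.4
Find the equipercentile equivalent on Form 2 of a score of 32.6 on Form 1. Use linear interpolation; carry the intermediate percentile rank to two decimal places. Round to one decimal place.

31.4

PR of 32.6 on Form 1: 47.5 + (32.6 − 32)/(33 − 32) × (62.9 − 47.5) = 56.74
On Form 2, PR 56.74 falls between score 31 (PR 47.4) and 32 (PR 68.4).
Interpolate: 31 + (56.74 − 47.4)/(68.4 − 47.4) × (32 − 31) = 31.4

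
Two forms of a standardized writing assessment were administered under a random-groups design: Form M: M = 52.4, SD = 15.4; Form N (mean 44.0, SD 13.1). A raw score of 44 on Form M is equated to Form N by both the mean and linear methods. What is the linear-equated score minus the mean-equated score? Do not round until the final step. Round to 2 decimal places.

Mean-equated: 44 + (44.0 − 52.4) = 35.60
Linear-equated: (13.1/15.4)(44 − 52.4) + 44.0 = 36.855
Difference = 36.855 − 35.60 = 1.25

1.25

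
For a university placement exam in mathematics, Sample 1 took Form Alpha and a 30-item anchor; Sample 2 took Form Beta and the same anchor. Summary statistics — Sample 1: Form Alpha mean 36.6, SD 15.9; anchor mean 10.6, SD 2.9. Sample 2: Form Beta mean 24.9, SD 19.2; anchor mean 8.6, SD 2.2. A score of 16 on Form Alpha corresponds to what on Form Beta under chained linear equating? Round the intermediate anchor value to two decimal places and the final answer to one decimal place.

9.5

Form Alpha → anchor (Sample 1): v = (2.9/15.9)(16 − 36.6) + 10.6 = 6.84
anchor → Form Beta (Sample 2): y = (19.2/2.2)(6.84 − 8.6) + 24.9 = 9.5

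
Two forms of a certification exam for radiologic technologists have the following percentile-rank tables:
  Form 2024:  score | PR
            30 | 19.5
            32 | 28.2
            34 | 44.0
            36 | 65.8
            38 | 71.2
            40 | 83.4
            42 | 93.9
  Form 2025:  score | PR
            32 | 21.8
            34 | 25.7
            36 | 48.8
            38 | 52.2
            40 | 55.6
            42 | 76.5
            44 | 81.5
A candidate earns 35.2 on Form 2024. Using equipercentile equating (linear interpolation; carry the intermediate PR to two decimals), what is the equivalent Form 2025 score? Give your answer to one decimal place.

PR of 35.2 on Form 2024: 44.0 + (35.2 − 34)/(36 − 34) × (65.8 − 44.0) = 57.08
On Form 2025, PR 57.08 falls between score 40 (PR 55.6) and 42 (PR 76.5).
Interpolate: 40 + (57.08 − 55.6)/(76.5 − 55.6) × (42 − 40) = 40.1

40.1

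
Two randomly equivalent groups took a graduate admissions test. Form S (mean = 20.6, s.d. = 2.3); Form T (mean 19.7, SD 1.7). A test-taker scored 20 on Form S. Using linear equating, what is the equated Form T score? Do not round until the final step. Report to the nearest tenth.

Linear equating: y = (SD_Y/SD_X)(x − M_X) + M_Y
y = (1.7/2.3)(20 − 20.6) + 19.7
y = 0.739130 × -0.6 + 19.7 = -0.4435 + 19.7 = 19.3

19.3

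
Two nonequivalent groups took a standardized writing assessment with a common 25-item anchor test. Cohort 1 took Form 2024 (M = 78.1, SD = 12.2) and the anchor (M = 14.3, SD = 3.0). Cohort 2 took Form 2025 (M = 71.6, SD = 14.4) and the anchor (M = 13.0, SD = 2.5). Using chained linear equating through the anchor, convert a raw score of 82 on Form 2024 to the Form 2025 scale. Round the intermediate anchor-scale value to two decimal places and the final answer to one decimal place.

Form 2024 → anchor (Cohort 1): v = (3.0/12.2)(82 − 78.1) + 14.3 = 15.26
anchor → Form 2025 (Cohort 2): y = (14.4/2.5)(15.26 − 13.0) + 71.6 = 84.6

84.6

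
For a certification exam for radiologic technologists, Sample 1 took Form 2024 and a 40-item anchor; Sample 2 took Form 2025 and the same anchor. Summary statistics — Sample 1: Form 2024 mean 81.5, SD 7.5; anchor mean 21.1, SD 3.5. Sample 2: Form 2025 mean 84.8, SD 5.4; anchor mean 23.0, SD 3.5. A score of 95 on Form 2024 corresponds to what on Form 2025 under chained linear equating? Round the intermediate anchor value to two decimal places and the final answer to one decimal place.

Form 2024 → anchor (Sample 1): v = (3.5/7.5)(95 − 81.5) + 21.1 = 27.40
anchor → Form 2025 (Sample 2): y = (5.4/3.5)(27.40 − 23.0) + 84.8 = 91.6

91.6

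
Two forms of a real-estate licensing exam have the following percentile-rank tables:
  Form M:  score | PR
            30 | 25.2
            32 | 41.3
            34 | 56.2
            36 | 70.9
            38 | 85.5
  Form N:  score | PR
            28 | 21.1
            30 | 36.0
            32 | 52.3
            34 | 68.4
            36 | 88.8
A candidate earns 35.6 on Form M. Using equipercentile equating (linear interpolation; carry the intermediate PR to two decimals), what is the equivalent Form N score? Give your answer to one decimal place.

PR of 35.6 on Form M: 56.2 + (35.6 − 34)/(36 − 34) × (70.9 − 56.2) = 67.96
On Form N, PR 67.96 falls between score 32 (PR 52.3) and 34 (PR 68.4).
Interpolate: 32 + (67.96 − 52.3)/(68.4 − 52.3) × (34 − 32) = 33.9

33.9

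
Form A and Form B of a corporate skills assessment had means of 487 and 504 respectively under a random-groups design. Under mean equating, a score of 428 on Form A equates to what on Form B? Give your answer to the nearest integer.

Mean equating: y = x + (M_Y − M_X) = 428 + (504 − 487) = 445

445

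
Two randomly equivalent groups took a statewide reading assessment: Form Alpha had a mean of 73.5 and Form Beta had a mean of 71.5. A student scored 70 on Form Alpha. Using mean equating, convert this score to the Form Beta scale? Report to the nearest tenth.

68.0

Mean equating: y = x + (M_Y − M_X) = 70 + (71.5 − 73.5) = 68.0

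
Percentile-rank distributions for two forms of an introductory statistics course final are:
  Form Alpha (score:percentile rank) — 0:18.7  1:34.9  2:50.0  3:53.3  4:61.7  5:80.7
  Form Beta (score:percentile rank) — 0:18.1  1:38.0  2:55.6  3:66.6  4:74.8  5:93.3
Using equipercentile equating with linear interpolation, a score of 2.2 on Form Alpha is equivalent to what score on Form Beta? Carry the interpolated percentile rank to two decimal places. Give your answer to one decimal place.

PR of 2.2 on Form Alpha: 50.0 + (2.2 − 2)/(3 − 2) × (53.3 − 50.0) = 50.66
On Form Beta, PR 50.66 falls between score 1 (PR 38.0) and 2 (PR 55.6).
Interpolate: 1 + (50.66 − 38.0)/(55.6 − 38.0) × (2 − 1) = 1.7

1.7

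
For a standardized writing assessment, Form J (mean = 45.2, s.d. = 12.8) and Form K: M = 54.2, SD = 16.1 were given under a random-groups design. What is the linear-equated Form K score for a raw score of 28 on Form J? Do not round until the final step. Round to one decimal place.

32.6

Linear equating: y = (SD_Y/SD_X)(x − M_X) + M_Y
y = (16.1/12.8)(28 − 45.2) + 54.2
y = 1.257812 × -17.2 + 54.2 = -21.6344 + 54.2 = 32.6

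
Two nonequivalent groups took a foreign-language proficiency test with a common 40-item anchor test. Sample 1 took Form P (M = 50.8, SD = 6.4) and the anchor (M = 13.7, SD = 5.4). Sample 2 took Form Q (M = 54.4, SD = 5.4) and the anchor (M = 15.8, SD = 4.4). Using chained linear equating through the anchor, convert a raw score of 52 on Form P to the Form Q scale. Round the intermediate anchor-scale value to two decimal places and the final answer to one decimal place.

53.1

Form P → anchor (Sample 1): v = (5.4/6.4)(52 − 50.8) + 13.7 = 14.71
anchor → Form Q (Sample 2): y = (5.4/4.4)(14.71 − 15.8) + 54.4 = 53.1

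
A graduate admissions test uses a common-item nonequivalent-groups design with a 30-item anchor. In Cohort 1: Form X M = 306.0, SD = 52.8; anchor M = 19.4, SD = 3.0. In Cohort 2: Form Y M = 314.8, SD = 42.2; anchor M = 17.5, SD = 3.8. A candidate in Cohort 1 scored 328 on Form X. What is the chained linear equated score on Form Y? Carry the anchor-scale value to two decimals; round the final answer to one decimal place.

349.8

Form X → anchor (Cohort 1): v = (3.0/52.8)(328 − 306.0) + 19.4 = 20.65
anchor → Form Y (Cohort 2): y = (42.2/3.8)(20.65 − 17.5) + 314.8 = 349.8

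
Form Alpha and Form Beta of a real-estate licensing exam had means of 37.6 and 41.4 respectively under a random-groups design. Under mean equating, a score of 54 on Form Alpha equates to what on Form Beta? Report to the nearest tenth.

57.8

Mean equating: y = x + (M_Y − M_X) = 54 + (41.4 − 37.6) = 57.8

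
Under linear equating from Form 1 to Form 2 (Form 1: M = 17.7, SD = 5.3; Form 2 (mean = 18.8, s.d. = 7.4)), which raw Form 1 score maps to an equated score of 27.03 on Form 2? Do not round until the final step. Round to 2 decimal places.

Invert y = (SD_Y/SD_X)(x − M_X) + M_Y:
x = (SD_X/SD_Y)(y − M_Y) + M_X = (5.3/7.4)(27.03 − 18.8) + 17.7
x = 0.716216 × 8.230 + 17.7 = 23.59

23.59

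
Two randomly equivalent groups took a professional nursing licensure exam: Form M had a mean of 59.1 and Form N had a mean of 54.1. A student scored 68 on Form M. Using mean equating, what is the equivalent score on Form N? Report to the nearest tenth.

Mean equating: y = x + (M_Y − M_X) = 68 + (54.1 − 59.1) = 63.0

63.0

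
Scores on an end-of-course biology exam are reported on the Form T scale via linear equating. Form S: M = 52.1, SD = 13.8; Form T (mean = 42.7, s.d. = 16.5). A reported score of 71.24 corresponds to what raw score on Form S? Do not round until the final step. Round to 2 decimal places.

Invert y = (SD_Y/SD_X)(x − M_X) + M_Y:
x = (SD_X/SD_Y)(y − M_Y) + M_X = (13.8/16.5)(71.24 − 42.7) + 52.1
x = 0.836364 × 28.540 + 52.1 = 75.97

75.97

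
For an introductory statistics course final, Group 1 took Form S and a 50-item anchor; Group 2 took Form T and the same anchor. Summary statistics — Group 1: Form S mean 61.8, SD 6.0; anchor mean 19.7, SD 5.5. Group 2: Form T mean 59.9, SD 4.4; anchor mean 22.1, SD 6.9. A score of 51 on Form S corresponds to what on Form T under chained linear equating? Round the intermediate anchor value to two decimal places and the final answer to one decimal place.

52.1

Form S → anchor (Group 1): v = (5.5/6.0)(51 − 61.8) + 19.7 = 9.80
anchor → Form T (Group 2): y = (4.4/6.9)(9.80 − 22.1) + 59.9 = 52.1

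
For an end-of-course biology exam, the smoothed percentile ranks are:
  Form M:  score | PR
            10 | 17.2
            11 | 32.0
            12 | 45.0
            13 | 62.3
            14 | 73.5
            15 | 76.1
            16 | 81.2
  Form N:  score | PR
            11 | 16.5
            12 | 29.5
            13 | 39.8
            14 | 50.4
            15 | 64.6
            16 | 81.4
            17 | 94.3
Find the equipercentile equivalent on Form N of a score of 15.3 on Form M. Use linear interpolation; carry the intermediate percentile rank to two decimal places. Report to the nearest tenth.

15.8

PR of 15.3 on Form M: 76.1 + (15.3 − 15)/(16 − 15) × (81.2 − 76.1) = 77.63
On Form N, PR 77.63 falls between score 15 (PR 64.6) and 16 (PR 81.4).
Interpolate: 15 + (77.63 − 64.6)/(81.4 − 64.6) × (16 − 15) = 15.8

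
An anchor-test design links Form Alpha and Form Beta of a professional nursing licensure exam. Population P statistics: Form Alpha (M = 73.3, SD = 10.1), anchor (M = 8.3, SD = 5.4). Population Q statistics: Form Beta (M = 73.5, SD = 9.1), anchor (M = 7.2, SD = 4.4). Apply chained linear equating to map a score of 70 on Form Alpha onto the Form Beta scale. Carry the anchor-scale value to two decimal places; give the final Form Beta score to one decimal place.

Form Alpha → anchor (Population P): v = (5.4/10.1)(70 − 73.3) + 8.3 = 6.54
anchor → Form Beta (Population Q): y = (9.1/4.4)(6.54 − 7.2) + 73.5 = 72.1

72.1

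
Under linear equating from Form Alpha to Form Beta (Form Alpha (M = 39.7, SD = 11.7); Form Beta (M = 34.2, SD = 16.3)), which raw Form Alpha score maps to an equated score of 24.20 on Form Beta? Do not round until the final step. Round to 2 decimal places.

Invert y = (SD_Y/SD_X)(x − M_X) + M_Y:
x = (SD_X/SD_Y)(y − M_Y) + M_X = (11.7/16.3)(24.20 − 34.2) + 39.7
x = 0.717791 × -10.000 + 39.7 = 32.52

32.52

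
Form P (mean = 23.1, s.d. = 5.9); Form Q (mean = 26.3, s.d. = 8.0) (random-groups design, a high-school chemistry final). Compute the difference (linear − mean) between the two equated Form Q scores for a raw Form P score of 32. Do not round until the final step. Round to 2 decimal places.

Mean-equated: 32 + (26.3 − 23.1) = 35.20
Linear-equated: (8.0/5.9)(32 − 23.1) + 26.3 = 38.368
Difference = 38.368 − 35.20 = 3.17

3.17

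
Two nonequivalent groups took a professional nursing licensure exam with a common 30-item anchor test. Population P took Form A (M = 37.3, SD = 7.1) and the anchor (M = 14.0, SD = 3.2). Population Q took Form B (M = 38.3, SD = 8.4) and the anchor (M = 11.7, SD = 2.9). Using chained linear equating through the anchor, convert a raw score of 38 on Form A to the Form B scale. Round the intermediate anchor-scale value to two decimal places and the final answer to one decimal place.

45.9

Form A → anchor (Population P): v = (3.2/7.1)(38 − 37.3) + 14.0 = 14.32
anchor → Form B (Population Q): y = (8.4/2.9)(14.32 − 11.7) + 38.3 = 45.9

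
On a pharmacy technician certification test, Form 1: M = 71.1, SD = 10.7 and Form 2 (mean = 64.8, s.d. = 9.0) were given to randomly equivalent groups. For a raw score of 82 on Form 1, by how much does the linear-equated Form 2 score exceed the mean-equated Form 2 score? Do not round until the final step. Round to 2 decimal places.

Mean-equated: 82 + (64.8 − 71.1) = 75.70
Linear-equated: (9.0/10.7)(82 − 71.1) + 64.8 = 73.968
Difference = 73.968 − 75.70 = -1.73

-1.73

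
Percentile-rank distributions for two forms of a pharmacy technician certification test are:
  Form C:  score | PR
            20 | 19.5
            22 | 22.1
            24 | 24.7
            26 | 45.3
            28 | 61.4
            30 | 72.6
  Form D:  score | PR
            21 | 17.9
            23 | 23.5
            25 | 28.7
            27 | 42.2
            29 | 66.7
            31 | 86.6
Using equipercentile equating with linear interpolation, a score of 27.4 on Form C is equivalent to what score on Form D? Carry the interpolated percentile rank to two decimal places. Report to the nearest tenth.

28.2

PR of 27.4 on Form C: 45.3 + (27.4 − 26)/(28 − 26) × (61.4 − 45.3) = 56.57
On Form D, PR 56.57 falls between score 27 (PR 42.2) and 29 (PR 66.7).
Interpolate: 27 + (56.57 − 42.2)/(66.7 − 42.2) × (29 − 27) = 28.2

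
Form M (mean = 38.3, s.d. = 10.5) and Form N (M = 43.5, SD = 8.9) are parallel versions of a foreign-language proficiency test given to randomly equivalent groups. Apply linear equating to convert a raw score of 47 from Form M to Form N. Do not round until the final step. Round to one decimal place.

50.9

Linear equating: y = (SD_Y/SD_X)(x − M_X) + M_Y
y = (8.9/10.5)(47 − 38.3) + 43.5
y = 0.847619 × 8.7 + 43.5 = 7.3743 + 43.5 = 50.9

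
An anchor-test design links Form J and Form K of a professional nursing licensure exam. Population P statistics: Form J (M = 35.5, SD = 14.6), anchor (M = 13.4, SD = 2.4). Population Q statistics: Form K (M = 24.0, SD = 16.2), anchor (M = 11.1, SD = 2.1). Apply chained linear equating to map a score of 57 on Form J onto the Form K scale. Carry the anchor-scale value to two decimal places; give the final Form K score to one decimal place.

69.0

Form J → anchor (Population P): v = (2.4/14.6)(57 − 35.5) + 13.4 = 16.93
anchor → Form K (Population Q): y = (16.2/2.1)(16.93 − 11.1) + 24.0 = 69.0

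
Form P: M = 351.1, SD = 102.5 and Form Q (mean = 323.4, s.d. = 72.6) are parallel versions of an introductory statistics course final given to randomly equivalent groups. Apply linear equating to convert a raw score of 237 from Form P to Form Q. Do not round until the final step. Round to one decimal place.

Linear equating: y = (SD_Y/SD_X)(x − M_X) + M_Y
y = (72.6/102.5)(237 − 351.1) + 323.4
y = 0.708293 × -114.1 + 323.4 = -80.8162 + 323.4 = 242.6

242.6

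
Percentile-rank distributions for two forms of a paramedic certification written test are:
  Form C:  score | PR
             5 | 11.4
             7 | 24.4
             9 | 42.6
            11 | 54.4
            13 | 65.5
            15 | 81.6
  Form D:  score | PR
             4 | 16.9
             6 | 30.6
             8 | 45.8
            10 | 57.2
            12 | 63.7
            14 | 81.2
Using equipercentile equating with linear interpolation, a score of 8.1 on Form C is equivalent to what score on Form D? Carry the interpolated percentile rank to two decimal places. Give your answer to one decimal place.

6.5

PR of 8.1 on Form C: 24.4 + (8.1 − 7)/(9 − 7) × (42.6 − 24.4) = 34.41
On Form D, PR 34.41 falls between score 6 (PR 30.6) and 8 (PR 45.8).
Interpolate: 6 + (34.41 − 30.6)/(45.8 − 30.6) × (8 − 6) = 6.5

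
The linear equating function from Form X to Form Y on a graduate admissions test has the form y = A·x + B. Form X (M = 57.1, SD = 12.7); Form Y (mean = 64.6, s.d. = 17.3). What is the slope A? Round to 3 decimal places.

A = SD_Y / SD_X = 17.3 / 12.7 = 1.362

1.362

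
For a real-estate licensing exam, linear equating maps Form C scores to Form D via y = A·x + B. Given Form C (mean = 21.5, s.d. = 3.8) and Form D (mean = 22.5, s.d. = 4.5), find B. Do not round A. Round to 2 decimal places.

A = SD_Y / SD_X = 4.5 / 3.8 = 1.184211
B = M_Y − A·M_X = 22.5 − 1.184211 × 21.5 = -2.96

-2.96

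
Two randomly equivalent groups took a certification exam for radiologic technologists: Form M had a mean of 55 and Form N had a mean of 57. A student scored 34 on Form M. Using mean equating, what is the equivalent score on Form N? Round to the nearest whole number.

36

Mean equating: y = x + (M_Y − M_X) = 34 + (57 − 55) = 36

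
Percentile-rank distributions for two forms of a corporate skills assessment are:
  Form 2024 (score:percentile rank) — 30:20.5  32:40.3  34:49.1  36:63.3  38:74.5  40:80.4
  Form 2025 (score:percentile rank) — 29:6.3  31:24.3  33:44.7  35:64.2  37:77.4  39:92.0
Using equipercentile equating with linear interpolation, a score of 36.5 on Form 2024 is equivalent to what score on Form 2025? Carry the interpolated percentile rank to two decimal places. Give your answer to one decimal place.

PR of 36.5 on Form 2024: 63.3 + (36.5 − 36)/(38 − 36) × (74.5 − 63.3) = 66.10
On Form 2025, PR 66.10 falls between score 35 (PR 64.2) and 37 (PR 77.4).
Interpolate: 35 + (66.10 − 64.2)/(77.4 − 64.2) × (37 − 35) = 35.3

35.3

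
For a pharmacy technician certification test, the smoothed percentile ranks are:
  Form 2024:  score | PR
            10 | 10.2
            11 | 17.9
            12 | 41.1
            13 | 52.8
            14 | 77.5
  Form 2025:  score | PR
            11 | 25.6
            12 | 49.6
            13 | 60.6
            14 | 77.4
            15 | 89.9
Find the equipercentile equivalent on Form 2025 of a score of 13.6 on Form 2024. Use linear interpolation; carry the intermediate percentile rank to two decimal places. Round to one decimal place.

13.4

PR of 13.6 on Form 2024: 52.8 + (13.6 − 13)/(14 − 13) × (77.5 − 52.8) = 67.62
On Form 2025, PR 67.62 falls between score 13 (PR 60.6) and 14 (PR 77.4).
Interpolate: 13 + (67.62 − 60.6)/(77.4 − 60.6) × (14 − 13) = 13.4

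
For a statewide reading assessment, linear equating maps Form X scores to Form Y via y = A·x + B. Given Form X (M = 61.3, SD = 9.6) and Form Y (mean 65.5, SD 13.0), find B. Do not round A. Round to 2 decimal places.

-17.51

A = SD_Y / SD_X = 13.0 / 9.6 = 1.354167
B = M_Y − A·M_X = 65.5 − 1.354167 × 61.3 = -17.51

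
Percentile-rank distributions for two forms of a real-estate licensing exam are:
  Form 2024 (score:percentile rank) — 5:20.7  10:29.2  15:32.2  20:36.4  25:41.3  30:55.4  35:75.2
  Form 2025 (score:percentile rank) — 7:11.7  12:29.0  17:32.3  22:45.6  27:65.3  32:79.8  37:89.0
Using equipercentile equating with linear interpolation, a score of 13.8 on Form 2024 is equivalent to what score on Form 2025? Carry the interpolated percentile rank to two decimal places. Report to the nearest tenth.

15.8

PR of 13.8 on Form 2024: 29.2 + (13.8 − 10)/(15 − 10) × (32.2 − 29.2) = 31.48
On Form 2025, PR 31.48 falls between score 12 (PR 29.0) and 17 (PR 32.3).
Interpolate: 12 + (31.48 − 29.0)/(32.3 − 29.0) × (17 − 12) = 15.8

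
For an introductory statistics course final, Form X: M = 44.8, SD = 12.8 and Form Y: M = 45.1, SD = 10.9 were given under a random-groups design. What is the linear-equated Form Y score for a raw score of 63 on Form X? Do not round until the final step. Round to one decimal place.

Linear equating: y = (SD_Y/SD_X)(x − M_X) + M_Y
y = (10.9/12.8)(63 − 44.8) + 45.1
y = 0.851562 × 18.2 + 45.1 = 15.4984 + 45.1 = 60.6

60.6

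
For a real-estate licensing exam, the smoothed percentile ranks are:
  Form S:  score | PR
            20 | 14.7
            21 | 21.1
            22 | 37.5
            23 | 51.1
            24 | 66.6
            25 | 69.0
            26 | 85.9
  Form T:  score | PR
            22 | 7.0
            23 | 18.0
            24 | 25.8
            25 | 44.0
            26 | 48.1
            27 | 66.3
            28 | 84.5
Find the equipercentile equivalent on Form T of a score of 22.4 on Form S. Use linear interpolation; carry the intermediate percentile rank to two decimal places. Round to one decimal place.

24.9

PR of 22.4 on Form S: 37.5 + (22.4 − 22)/(23 − 22) × (51.1 − 37.5) = 42.94
On Form T, PR 42.94 falls between score 24 (PR 25.8) and 25 (PR 44.0).
Interpolate: 24 + (42.94 − 25.8)/(44.0 − 25.8) × (25 − 24) = 24.9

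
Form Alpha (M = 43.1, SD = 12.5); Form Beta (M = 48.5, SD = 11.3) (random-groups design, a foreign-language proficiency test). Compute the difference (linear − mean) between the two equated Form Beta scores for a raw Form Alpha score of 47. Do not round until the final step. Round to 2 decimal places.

-0.37

Mean-equated: 47 + (48.5 − 43.1) = 52.40
Linear-equated: (11.3/12.5)(47 − 43.1) + 48.5 = 52.026
Difference = 52.026 − 52.40 = -0.37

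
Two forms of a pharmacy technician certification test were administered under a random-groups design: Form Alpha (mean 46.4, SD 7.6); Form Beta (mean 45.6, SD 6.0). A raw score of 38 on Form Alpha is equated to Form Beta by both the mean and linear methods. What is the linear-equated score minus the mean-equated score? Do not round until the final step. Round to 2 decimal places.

Mean-equated: 38 + (45.6 − 46.4) = 37.20
Linear-equated: (6.0/7.6)(38 − 46.4) + 45.6 = 38.968
Difference = 38.968 − 37.20 = 1.77

1.77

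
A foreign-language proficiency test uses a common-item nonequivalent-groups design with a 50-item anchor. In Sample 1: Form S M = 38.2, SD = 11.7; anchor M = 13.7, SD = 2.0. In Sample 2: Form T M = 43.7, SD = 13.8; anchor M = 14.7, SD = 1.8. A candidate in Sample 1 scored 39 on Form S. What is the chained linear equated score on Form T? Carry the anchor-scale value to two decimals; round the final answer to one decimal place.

Form S → anchor (Sample 1): v = (2.0/11.7)(39 − 38.2) + 13.7 = 13.84
anchor → Form T (Sample 2): y = (13.8/1.8)(13.84 − 14.7) + 43.7 = 37.1

37.1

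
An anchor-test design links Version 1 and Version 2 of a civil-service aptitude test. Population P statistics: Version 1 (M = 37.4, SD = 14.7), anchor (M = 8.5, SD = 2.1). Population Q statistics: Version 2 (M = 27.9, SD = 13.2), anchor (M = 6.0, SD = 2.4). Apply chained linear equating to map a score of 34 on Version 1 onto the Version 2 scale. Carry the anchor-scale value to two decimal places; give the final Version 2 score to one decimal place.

Version 1 → anchor (Population P): v = (2.1/14.7)(34 − 37.4) + 8.5 = 8.01
anchor → Version 2 (Population Q): y = (13.2/2.4)(8.01 − 6.0) + 27.9 = 39.0

39.0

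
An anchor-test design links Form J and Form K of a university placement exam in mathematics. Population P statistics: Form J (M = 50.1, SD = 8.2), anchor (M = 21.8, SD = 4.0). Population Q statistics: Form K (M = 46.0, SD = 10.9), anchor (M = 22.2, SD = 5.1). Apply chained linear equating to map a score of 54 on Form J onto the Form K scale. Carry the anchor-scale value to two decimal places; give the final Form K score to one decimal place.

49.2

Form J → anchor (Population P): v = (4.0/8.2)(54 − 50.1) + 21.8 = 23.70
anchor → Form K (Population Q): y = (10.9/5.1)(23.70 − 22.2) + 46.0 = 49.2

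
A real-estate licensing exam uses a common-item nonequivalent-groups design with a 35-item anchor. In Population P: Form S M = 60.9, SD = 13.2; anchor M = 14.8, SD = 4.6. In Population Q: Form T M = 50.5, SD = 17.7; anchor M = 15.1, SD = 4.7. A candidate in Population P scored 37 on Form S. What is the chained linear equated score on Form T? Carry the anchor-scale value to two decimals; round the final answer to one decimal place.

18.0

Form S → anchor (Population P): v = (4.6/13.2)(37 − 60.9) + 14.8 = 6.47
anchor → Form T (Population Q): y = (17.7/4.7)(6.47 − 15.1) + 50.5 = 18.0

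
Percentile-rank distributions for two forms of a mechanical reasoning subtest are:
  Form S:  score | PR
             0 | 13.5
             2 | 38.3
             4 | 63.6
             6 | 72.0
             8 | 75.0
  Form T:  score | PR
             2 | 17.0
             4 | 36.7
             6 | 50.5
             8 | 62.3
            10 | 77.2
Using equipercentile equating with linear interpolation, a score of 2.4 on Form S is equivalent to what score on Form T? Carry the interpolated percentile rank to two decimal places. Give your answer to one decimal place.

PR of 2.4 on Form S: 38.3 + (2.4 − 2)/(4 − 2) × (63.6 − 38.3) = 43.36
On Form T, PR 43.36 falls between score 4 (PR 36.7) and 6 (PR 50.5).
Interpolate: 4 + (43.36 − 36.7)/(50.5 − 36.7) × (6 − 4) = 5.0

5.0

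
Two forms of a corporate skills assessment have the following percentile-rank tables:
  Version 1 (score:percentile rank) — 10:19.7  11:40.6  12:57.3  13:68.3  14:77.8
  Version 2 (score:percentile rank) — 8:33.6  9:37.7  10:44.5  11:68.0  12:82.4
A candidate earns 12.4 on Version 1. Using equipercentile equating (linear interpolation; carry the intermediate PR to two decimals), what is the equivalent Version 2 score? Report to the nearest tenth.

PR of 12.4 on Version 1: 57.3 + (12.4 − 12)/(13 − 12) × (68.3 − 57.3) = 61.70
On Version 2, PR 61.70 falls between score 10 (PR 44.5) and 11 (PR 68.0).
Interpolate: 10 + (61.70 − 44.5)/(68.0 − 44.5) × (11 − 10) = 10.7

10.7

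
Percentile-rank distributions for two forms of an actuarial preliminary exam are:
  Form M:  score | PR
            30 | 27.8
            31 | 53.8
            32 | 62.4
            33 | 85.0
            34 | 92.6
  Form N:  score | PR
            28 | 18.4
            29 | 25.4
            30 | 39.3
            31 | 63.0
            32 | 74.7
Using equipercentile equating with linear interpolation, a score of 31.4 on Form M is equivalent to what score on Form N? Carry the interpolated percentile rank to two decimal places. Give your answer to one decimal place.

PR of 31.4 on Form M: 53.8 + (31.4 − 31)/(32 − 31) × (62.4 − 53.8) = 57.24
On Form N, PR 57.24 falls between score 30 (PR 39.3) and 31 (PR 63.0).
Interpolate: 30 + (57.24 − 39.3)/(63.0 − 39.3) × (31 − 30) = 30.8

30.8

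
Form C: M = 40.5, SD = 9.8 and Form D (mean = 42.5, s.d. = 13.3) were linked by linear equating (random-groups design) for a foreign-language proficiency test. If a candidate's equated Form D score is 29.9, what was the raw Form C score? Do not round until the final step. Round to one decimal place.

Invert y = (SD_Y/SD_X)(x − M_X) + M_Y:
x = (SD_X/SD_Y)(y − M_Y) + M_X = (9.8/13.3)(29.9 − 42.5) + 40.5
x = 0.736842 × -12.600 + 40.5 = 31.2

31.2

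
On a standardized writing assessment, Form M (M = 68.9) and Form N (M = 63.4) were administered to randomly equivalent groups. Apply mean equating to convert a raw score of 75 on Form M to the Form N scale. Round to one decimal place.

69.5

Mean equating: y = x + (M_Y − M_X) = 75 + (63.4 − 68.9) = 69.5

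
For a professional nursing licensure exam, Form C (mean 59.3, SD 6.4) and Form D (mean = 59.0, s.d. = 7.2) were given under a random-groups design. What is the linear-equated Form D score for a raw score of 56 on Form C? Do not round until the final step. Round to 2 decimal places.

Linear equating: y = (SD_Y/SD_X)(x − M_X) + M_Y
y = (7.2/6.4)(56 − 59.3) + 59.0
y = 1.125000 × -3.3 + 59.0 = -3.7125 + 59.0 = 55.29

55.29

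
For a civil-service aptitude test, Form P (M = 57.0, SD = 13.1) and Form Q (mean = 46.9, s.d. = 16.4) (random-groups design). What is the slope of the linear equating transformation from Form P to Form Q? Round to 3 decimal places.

1.252

A = SD_Y / SD_X = 16.4 / 13.1 = 1.252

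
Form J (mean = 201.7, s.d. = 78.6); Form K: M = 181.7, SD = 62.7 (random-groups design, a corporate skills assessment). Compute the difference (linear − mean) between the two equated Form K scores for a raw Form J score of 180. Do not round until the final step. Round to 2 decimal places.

Mean-equated: 180 + (181.7 − 201.7) = 160.00
Linear-equated: (62.7/78.6)(180 − 201.7) + 181.7 = 164.390
Difference = 164.390 − 160.00 = 4.39

4.39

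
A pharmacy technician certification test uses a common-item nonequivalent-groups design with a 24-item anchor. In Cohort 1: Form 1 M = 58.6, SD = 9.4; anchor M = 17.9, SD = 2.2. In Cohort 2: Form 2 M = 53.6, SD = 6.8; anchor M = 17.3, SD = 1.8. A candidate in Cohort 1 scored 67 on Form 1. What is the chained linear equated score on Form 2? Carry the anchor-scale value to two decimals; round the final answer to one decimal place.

Form 1 → anchor (Cohort 1): v = (2.2/9.4)(67 − 58.6) + 17.9 = 19.87
anchor → Form 2 (Cohort 2): y = (6.8/1.8)(19.87 − 17.3) + 53.6 = 63.3

63.3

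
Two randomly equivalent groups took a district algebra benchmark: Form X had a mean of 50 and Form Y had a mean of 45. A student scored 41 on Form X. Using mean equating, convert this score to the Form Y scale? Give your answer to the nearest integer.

36

Mean equating: y = x + (M_Y − M_X) = 41 + (45 − 50) = 36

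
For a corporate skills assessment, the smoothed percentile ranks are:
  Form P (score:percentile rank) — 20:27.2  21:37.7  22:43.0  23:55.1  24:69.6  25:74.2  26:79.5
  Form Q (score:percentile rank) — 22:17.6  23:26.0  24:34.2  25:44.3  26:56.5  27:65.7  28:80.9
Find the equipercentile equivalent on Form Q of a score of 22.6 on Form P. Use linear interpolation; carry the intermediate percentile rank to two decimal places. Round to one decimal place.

PR of 22.6 on Form P: 43.0 + (22.6 − 22)/(23 − 22) × (55.1 − 43.0) = 50.26
On Form Q, PR 50.26 falls between score 25 (PR 44.3) and 26 (PR 56.5).
Interpolate: 25 + (50.26 − 44.3)/(56.5 − 44.3) × (26 − 25) = 25.5

25.5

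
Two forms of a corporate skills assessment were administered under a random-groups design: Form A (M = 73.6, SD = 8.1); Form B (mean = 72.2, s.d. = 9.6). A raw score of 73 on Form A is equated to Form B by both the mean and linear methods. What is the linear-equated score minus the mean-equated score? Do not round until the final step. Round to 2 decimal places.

-0.11

Mean-equated: 73 + (72.2 − 73.6) = 71.60
Linear-equated: (9.6/8.1)(73 − 73.6) + 72.2 = 71.489
Difference = 71.489 − 71.60 = -0.11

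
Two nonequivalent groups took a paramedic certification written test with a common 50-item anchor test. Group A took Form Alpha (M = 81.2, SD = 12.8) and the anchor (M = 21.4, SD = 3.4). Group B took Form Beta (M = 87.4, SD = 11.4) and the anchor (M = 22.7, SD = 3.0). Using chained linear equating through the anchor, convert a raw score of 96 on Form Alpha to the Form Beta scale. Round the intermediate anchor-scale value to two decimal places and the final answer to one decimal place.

97.4

Form Alpha → anchor (Group A): v = (3.4/12.8)(96 − 81.2) + 21.4 = 25.33
anchor → Form Beta (Group B): y = (11.4/3.0)(25.33 − 22.7) + 87.4 = 97.4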